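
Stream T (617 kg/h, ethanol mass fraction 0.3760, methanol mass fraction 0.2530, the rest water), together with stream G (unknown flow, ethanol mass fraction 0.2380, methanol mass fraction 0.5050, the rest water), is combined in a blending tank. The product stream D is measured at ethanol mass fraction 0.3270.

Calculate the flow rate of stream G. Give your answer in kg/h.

Let G be the unknown flow. Total out = 617 + G.
ethanol balance: 231.99 + 0.238·G = 0.327·(617 + G)
(0.238 − 0.327)·G = 0.327×617 − 231.99 = -30.233
G = -30.233 / -0.089 = 339.7 kg/h

339.7 kg/h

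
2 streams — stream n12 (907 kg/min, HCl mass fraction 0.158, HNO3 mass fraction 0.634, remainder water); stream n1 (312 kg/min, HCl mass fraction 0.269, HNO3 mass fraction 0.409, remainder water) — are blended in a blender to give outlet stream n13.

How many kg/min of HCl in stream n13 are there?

227.2 kg/min

HCl out = HCl in = 907×0.158 + 312×0.269 = 227.23 kg/min.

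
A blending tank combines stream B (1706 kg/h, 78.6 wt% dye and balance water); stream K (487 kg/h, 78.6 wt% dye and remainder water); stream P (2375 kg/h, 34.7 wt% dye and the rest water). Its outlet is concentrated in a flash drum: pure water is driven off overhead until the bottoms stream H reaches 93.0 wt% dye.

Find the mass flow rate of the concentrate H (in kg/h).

dye entering = 1706×0.786 + 487×0.786 + 2375×0.347 = 2547.8 kg/h.
All dye reports to H, so H = 2547.8/0.930 = 2739.6 kg/h.

2740 kg/h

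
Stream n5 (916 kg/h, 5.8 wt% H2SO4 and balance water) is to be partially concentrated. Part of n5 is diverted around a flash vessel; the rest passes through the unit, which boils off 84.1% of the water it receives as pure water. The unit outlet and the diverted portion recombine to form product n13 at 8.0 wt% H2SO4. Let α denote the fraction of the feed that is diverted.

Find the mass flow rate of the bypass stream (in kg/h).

598 kg/h

All 916×0.058 = 53.128 kg/h of H2SO4 reaches n13, so n13 = 53.128/0.080 = 664.1 kg/h and vapour = 251.9 kg/h.
The evaporator receives (1−α)·916 of feed at 0.942 water and removes 0.841 of that water:
0.841×0.942×(1−α)×916 = 251.9
(1−α) = 251.9/725.68 = 0.3471;  α = 0.6529.
Bypass flow = 0.6529×916 = 598.03 kg/h.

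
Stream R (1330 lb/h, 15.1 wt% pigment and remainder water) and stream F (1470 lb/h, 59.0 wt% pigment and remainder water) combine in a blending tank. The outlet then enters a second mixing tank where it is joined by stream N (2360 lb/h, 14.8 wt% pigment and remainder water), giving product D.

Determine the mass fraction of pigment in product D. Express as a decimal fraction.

Overall, product flow = 5160 lb/h.
pigment in = 1330×0.151 + 1470×0.590 + 2360×0.148 = 1417.4 lb/h.
pigment fraction in D = 0.275.

0.275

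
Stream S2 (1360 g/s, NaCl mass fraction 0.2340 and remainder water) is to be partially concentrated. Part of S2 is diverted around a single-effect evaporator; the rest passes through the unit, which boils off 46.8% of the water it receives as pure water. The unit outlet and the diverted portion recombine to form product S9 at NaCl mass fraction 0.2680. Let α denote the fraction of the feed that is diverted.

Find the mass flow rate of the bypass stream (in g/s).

878.7 g/s

All 1360×0.234 = 318.24 g/s of NaCl reaches S9, so S9 = 318.24/0.268 = 1187.5 g/s and vapour = 172.54 g/s.
The evaporator receives (1−α)·1360 of feed at 0.766 water and removes 0.468 of that water:
0.468×0.766×(1−α)×1360 = 172.54
(1−α) = 172.54/487.54 = 0.3539;  α = 0.6461.
Bypass flow = 0.6461×1360 = 878.71 g/s.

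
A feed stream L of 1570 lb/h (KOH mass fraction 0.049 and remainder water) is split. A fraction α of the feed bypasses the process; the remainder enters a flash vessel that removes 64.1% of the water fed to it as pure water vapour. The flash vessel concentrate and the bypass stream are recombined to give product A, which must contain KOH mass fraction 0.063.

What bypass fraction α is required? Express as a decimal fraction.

0.635

All 1570×0.049 = 76.93 lb/h of KOH reaches A, so A = 76.93/0.063 = 1221.1 lb/h and vapour = 348.89 lb/h.
The evaporator receives (1−α)·1570 of feed at 0.951 water and removes 0.641 of that water:
0.641×0.951×(1−α)×1570 = 348.89
(1−α) = 348.89/957.06 = 0.3645;  α = 0.6355.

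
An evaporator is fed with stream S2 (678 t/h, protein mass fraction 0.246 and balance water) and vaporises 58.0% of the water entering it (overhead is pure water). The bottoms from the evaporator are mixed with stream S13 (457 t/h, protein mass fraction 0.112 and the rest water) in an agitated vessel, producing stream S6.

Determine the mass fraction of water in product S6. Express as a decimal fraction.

0.740

Vapour removed = 0.580×0.754×678 = 296.5 t/h; concentrate = 381.5 t/h.
water reaching the mixer = 214.71 (from concentrate) + 457×0.888 = 620.53 t/h.
Product flow = 381.5 + 457 = 838.5 t/h; water fraction = 0.740.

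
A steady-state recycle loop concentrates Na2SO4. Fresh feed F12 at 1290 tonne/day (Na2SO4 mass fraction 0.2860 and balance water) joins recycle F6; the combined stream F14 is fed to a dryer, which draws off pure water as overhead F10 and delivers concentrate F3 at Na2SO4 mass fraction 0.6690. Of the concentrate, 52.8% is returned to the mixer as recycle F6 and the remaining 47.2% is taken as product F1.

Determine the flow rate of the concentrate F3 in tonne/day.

Overall Na2SO4 balance (none leaves overhead): Na2SO4 in fresh feed = Na2SO4 in product, i.e. 1290×0.286 = (1−0.528)·F3·0.669.
F3 = 368.94/(0.669×0.472) = 1168.4 tonne/day.

1168 tonne/day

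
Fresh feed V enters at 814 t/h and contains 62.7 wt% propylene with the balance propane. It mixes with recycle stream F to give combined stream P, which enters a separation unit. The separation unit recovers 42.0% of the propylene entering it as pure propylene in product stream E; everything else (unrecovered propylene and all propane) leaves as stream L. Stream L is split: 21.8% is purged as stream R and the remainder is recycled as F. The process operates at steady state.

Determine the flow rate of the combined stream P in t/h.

2327 t/h

propane enters only via V and leaves only via the purge: 814×0.373 = 0.218×(propane in L), and the separation unit passes all propane, so propane in P = propane in L = 1392.8 t/h.
propylene in P: m_A = 814×0.627 + (1−0.218)·(1−0.420)·m_A, so m_A = 510.38/0.5464 = 934.01 t/h.
P = 934.01 + 1392.8 = 2326.8 t/h.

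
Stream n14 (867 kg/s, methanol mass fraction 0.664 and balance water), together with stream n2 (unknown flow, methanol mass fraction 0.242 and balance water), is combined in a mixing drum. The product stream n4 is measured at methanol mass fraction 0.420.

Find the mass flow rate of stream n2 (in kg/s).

1188 kg/s

Let n2 be the unknown flow. Total out = 867 + n2.
methanol balance: 575.69 + 0.242·n2 = 0.420·(867 + n2)
(0.242 − 0.420)·n2 = 0.420×867 − 575.69 = -211.55
n2 = -211.55 / -0.178 = 1188.5 kg/s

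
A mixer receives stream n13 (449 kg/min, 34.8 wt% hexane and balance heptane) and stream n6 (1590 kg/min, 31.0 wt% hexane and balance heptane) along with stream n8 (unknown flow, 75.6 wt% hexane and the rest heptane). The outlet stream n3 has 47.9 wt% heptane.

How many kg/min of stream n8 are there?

1758 kg/min

Let n8 be the unknown flow. Total out = 2039 + n8.
heptane balance: 1389.8 + 0.244·n8 = 0.479·(2039 + n8)
(0.244 − 0.479)·n8 = 0.479×2039 − 1389.8 = -413.17
n8 = -413.17 / -0.235 = 1758.2 kg/min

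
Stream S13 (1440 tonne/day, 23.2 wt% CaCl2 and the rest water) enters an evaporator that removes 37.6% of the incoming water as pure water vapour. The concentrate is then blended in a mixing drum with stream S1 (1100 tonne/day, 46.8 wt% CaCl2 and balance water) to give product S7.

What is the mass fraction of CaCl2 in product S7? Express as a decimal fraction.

0.400

Vapour removed = 0.376×0.768×1440 = 415.83 tonne/day; concentrate = 1024.2 tonne/day.
CaCl2 reaching the mixer = 334.08 (from concentrate) + 1100×0.468 = 848.88 tonne/day.
Product flow = 1024.2 + 1100 = 2124.2 tonne/day; CaCl2 fraction = 0.400.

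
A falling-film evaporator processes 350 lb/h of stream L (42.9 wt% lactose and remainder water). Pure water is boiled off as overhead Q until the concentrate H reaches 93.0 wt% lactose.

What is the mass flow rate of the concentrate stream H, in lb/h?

lactose is conserved: 350×0.429 = 150.15 lb/h all reports to the concentrate.
Concentrate = 150.15/(target fraction) = 161.45 lb/h.

161.5 lb/h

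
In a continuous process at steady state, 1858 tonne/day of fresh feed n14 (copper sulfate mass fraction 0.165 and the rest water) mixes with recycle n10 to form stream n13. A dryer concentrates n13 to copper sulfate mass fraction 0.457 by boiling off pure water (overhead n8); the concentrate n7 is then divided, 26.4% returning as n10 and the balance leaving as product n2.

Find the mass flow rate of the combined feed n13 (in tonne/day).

Overall copper sulfate balance (none leaves overhead): copper sulfate in fresh feed = copper sulfate in product, i.e. 1858×0.165 = (1−0.264)·n7·0.457.
n7 = 306.57/(0.457×0.736) = 911.46 tonne/day.
Recycle n10 = 0.264×911.46 = 240.62 tonne/day.
Combined feed n13 = 1858 + 240.62 = 2098.6 tonne/day.

2099 tonne/day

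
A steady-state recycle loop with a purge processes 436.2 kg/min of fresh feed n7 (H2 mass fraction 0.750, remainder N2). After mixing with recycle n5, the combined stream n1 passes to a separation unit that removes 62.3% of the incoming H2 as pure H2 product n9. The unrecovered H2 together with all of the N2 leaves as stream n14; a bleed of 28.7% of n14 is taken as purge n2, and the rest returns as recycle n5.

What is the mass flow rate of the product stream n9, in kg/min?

H2 in n1: m_A = 436.2×0.750 + (1−0.287)·(1−0.623)·m_A, so m_A = 327.15/0.7312 = 447.42 kg/min.
Product n9 = 0.623×447.42 = 278.74 kg/min.

278.7 kg/min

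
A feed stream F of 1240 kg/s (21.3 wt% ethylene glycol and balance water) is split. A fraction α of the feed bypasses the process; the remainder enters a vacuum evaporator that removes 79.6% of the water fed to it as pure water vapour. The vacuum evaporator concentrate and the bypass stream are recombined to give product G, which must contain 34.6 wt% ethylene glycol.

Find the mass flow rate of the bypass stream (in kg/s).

479.1 kg/s

All 1240×0.213 = 264.12 kg/s of ethylene glycol reaches G, so G = 264.12/0.346 = 763.35 kg/s and vapour = 476.65 kg/s.
The evaporator receives (1−α)·1240 of feed at 0.787 water and removes 0.796 of that water:
0.796×0.787×(1−α)×1240 = 476.65
(1−α) = 476.65/776.8 = 0.6136;  α = 0.3864.
Bypass flow = 0.3864×1240 = 479.13 kg/s.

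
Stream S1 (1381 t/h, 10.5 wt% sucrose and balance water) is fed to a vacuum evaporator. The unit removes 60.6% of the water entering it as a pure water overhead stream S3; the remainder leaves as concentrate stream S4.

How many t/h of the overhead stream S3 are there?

water entering = 1381×0.895 = 1236 t/h; overhead removed = 0.606×1236 = 749.01 t/h.

749 t/h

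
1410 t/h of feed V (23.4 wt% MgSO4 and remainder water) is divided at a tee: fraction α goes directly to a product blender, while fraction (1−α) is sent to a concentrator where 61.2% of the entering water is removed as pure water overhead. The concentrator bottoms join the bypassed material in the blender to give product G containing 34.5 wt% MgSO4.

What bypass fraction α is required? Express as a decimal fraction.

0.314

All 1410×0.234 = 329.94 t/h of MgSO4 reaches G, so G = 329.94/0.345 = 956.35 t/h and vapour = 453.65 t/h.
The evaporator receives (1−α)·1410 of feed at 0.766 water and removes 0.612 of that water:
0.612×0.766×(1−α)×1410 = 453.65
(1−α) = 453.65/661 = 0.6863;  α = 0.3137.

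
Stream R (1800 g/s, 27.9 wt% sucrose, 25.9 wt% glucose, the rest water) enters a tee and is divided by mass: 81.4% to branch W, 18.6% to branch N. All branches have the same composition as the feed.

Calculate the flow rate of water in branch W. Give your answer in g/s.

676.9 g/s

Branch W total = 0.814×1800 = 1465.2 g/s.
water in W = 0.462×1465.2 = 676.92 g/s.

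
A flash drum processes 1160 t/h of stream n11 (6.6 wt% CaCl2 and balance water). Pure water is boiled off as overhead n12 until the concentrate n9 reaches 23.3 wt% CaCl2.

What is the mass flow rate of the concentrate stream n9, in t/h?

328.6 t/h

CaCl2 is conserved: 1160×0.066 = 76.56 t/h all reports to the concentrate.
Concentrate = 76.56/(target fraction) = 328.58 t/h.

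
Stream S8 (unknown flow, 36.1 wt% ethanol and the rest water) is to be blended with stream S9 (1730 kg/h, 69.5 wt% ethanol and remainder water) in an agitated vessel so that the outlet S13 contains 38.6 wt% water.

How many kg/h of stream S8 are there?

553.9 kg/h

Let S8 be the unknown flow. Total out = 1730 + S8.
water balance: 527.65 + 0.639·S8 = 0.386·(1730 + S8)
(0.639 − 0.386)·S8 = 0.386×1730 − 527.65 = 140.13
S8 = 140.13 / 0.253 = 553.87 kg/h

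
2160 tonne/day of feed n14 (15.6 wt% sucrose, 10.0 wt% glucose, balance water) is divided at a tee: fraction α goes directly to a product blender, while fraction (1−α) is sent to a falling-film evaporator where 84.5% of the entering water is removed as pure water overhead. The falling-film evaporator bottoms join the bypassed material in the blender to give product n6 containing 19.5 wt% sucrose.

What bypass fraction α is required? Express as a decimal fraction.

0.682

All 2160×0.156 = 336.96 tonne/day of sucrose reaches n6, so n6 = 336.96/0.195 = 1728 tonne/day and vapour = 432 tonne/day.
The evaporator receives (1−α)·2160 of feed at 0.744 water and removes 0.845 of that water:
0.845×0.744×(1−α)×2160 = 432
(1−α) = 432/1357.9 = 0.3181;  α = 0.6819.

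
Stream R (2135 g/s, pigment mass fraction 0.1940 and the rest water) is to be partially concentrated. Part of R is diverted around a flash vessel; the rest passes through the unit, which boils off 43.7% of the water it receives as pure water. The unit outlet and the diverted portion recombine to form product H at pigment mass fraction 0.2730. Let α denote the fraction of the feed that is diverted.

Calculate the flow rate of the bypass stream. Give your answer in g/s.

All 2135×0.194 = 414.19 g/s of pigment reaches H, so H = 414.19/0.273 = 1517.2 g/s and vapour = 617.82 g/s.
The evaporator receives (1−α)·2135 of feed at 0.806 water and removes 0.437 of that water:
0.437×0.806×(1−α)×2135 = 617.82
(1−α) = 617.82/751.99 = 0.8216;  α = 0.1784.
Bypass flow = 0.1784×2135 = 380.93 g/s.

380.9 g/s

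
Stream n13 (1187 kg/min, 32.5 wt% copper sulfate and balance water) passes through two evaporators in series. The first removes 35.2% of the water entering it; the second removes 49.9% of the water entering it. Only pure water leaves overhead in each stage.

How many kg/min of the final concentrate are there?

645.9 kg/min

water in feed = 1187×0.675 = 801.23 kg/min.
After stage 1: water left = (1−0.352)×801.23 = 519.19; stream total = 904.97 kg/min.
After stage 2: water left = (1−0.499)×519.19 = 260.12; final concentrate = 645.89 kg/min.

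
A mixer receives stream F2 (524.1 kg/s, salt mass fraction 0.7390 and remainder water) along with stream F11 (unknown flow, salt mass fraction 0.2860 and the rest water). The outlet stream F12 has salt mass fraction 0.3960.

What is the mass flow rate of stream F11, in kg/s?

Let F11 be the unknown flow. Total out = 524.1 + F11.
salt balance: 387.31 + 0.286·F11 = 0.396·(524.1 + F11)
(0.286 − 0.396)·F11 = 0.396×524.1 − 387.31 = -179.77
F11 = -179.77 / -0.110 = 1634.2 kg/s

1634 kg/s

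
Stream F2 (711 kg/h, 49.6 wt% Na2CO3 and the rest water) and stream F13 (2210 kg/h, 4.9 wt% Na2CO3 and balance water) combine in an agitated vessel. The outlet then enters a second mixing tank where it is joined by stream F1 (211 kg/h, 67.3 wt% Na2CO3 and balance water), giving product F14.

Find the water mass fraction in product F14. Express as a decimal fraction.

Overall, product flow = 3132 kg/h.
water in = 711×0.504 + 2210×0.951 + 211×0.327 = 2529.1 kg/h.
water fraction in F14 = 0.807.

0.807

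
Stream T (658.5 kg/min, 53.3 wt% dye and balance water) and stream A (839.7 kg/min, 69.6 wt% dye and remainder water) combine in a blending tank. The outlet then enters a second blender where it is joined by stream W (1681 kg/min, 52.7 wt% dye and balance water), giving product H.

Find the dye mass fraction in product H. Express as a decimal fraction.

0.5729

Overall, product flow = 3179.2 kg/min.
dye in = 658.5×0.533 + 839.7×0.696 + 1681×0.527 = 1821.3 kg/min.
dye fraction in H = 0.5729.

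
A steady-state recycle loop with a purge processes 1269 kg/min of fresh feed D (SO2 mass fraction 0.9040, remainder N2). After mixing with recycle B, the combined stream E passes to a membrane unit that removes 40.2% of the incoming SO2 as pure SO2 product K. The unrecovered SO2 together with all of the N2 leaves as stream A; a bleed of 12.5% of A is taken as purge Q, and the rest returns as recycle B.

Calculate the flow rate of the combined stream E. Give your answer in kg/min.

3381 kg/min

N2 enters only via D and leaves only via the purge: 1269×0.096 = 0.125×(N2 in A), and the membrane unit passes all N2, so N2 in E = N2 in A = 974.59 kg/min.
SO2 in E: m_A = 1269×0.904 + (1−0.125)·(1−0.402)·m_A, so m_A = 1147.2/0.4768 = 2406.2 kg/min.
E = 2406.2 + 974.59 = 3380.8 kg/min.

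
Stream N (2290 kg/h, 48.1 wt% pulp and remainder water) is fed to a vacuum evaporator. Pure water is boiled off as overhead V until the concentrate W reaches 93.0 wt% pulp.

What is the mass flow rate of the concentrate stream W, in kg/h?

pulp is conserved: 2290×0.481 = 1101.5 kg/h all reports to the concentrate.
Concentrate = 1101.5/(target fraction) = 1184.4 kg/h.

1184 kg/h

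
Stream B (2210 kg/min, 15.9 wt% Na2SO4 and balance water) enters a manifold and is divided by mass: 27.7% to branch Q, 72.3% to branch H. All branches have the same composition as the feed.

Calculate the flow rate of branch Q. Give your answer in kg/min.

Branch Q flow = 0.277×2210 = 612.17 kg/min.

612.2 kg/min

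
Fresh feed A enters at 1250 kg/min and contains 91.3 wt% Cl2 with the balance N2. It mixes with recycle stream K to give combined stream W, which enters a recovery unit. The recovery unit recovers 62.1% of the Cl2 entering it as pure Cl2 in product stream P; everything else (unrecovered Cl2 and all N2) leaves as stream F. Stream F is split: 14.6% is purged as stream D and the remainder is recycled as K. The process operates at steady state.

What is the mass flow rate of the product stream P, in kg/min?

Cl2 in W: m_A = 1250×0.913 + (1−0.146)·(1−0.621)·m_A, so m_A = 1141.2/0.6763 = 1687.4 kg/min.
Product P = 0.621×1687.4 = 1047.9 kg/min.

1048 kg/min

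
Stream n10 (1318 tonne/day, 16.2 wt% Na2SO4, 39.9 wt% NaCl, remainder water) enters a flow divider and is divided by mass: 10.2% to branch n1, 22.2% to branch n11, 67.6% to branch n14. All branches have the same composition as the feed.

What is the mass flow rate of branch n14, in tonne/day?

Branch n14 flow = 0.676×1318 = 890.97 tonne/day.

891 tonne/day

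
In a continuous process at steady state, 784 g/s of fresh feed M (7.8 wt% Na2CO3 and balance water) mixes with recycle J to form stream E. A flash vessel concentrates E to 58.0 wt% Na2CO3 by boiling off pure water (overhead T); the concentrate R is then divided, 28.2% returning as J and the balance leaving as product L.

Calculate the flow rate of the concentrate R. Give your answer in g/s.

Overall Na2CO3 balance (none leaves overhead): Na2CO3 in fresh feed = Na2CO3 in product, i.e. 784×0.078 = (1−0.282)·R·0.580.
R = 61.152/(0.580×0.718) = 146.84 g/s.

146.8 g/s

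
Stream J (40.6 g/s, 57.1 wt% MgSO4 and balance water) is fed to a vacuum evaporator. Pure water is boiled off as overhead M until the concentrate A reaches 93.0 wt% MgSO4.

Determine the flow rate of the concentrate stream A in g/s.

MgSO4 is conserved: 40.6×0.571 = 23.183 g/s all reports to the concentrate.
Concentrate = 23.183/(target fraction) = 24.928 g/s.

24.93 g/s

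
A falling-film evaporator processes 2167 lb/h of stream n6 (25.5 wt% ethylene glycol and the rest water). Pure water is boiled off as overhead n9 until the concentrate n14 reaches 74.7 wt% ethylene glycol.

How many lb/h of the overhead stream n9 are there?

1427 lb/h

ethylene glycol is conserved: 2167×0.255 = 552.59 lb/h all reports to the concentrate.
Concentrate = 552.59/(target fraction) = 739.74 lb/h.
Overhead = 2167 − 739.74 = 1427.3 lb/h.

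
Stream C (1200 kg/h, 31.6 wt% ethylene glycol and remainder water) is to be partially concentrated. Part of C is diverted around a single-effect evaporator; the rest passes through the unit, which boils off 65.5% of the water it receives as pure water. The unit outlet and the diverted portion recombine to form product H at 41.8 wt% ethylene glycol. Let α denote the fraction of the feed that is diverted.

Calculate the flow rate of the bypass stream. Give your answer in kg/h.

All 1200×0.316 = 379.2 kg/h of ethylene glycol reaches H, so H = 379.2/0.418 = 907.18 kg/h and vapour = 292.82 kg/h.
The evaporator receives (1−α)·1200 of feed at 0.684 water and removes 0.655 of that water:
0.655×0.684×(1−α)×1200 = 292.82
(1−α) = 292.82/537.62 = 0.5447;  α = 0.4553.
Bypass flow = 0.4553×1200 = 546.41 kg/h.

546.4 kg/h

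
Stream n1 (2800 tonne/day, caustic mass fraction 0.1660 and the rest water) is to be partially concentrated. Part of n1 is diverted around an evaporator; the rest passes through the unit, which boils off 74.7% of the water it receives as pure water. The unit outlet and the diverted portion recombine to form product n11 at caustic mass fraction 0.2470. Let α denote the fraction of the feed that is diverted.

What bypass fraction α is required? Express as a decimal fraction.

All 2800×0.166 = 464.8 tonne/day of caustic reaches n11, so n11 = 464.8/0.247 = 1881.8 tonne/day and vapour = 918.22 tonne/day.
The evaporator receives (1−α)·2800 of feed at 0.834 water and removes 0.747 of that water:
0.747×0.834×(1−α)×2800 = 918.22
(1−α) = 918.22/1744.4 = 0.5264;  α = 0.4736.

0.474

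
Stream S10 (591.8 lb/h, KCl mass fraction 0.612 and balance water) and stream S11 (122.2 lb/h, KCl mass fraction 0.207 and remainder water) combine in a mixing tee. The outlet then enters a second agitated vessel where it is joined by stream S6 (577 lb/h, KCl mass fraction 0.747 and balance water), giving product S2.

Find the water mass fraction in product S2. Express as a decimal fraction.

Overall, product flow = 1291 lb/h.
water in = 591.8×0.388 + 122.2×0.793 + 577×0.253 = 472.5 lb/h.
water fraction in S2 = 0.366.

0.366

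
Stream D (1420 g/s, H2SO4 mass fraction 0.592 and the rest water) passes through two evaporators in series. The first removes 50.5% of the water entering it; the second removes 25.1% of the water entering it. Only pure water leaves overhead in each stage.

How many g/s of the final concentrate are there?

water in feed = 1420×0.408 = 579.36 g/s.
After stage 1: water left = (1−0.505)×579.36 = 286.78; stream total = 1127.4 g/s.
After stage 2: water left = (1−0.251)×286.78 = 214.8; final concentrate = 1055.4 g/s.

1055 g/s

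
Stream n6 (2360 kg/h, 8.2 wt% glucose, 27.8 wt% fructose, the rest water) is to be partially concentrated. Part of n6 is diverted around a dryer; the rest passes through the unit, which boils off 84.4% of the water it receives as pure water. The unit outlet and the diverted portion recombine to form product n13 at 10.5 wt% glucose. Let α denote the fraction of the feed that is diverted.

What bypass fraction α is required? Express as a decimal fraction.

0.594

All 2360×0.082 = 193.52 kg/h of glucose reaches n13, so n13 = 193.52/0.105 = 1843 kg/h and vapour = 516.95 kg/h.
The evaporator receives (1−α)·2360 of feed at 0.640 water and removes 0.844 of that water:
0.844×0.640×(1−α)×2360 = 516.95
(1−α) = 516.95/1274.8 = 0.4055;  α = 0.5945.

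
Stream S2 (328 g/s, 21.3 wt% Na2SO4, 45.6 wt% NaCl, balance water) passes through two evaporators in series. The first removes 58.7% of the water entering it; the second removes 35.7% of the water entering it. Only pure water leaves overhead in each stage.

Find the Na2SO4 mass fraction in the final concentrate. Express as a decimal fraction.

0.281

water in feed = 328×0.331 = 108.57 g/s.
After stage 1: water left = (1−0.587)×108.57 = 44.839; stream total = 264.27 g/s.
After stage 2: water left = (1−0.357)×44.839 = 28.831; final concentrate = 248.26 g/s.
Na2SO4 fraction = 69.864/248.26 = 0.281.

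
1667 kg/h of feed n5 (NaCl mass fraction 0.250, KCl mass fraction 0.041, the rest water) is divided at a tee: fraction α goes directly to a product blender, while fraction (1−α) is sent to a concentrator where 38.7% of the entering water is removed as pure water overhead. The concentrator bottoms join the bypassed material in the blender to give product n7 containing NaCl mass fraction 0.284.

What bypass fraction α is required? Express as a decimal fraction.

0.564

All 1667×0.250 = 416.75 kg/h of NaCl reaches n7, so n7 = 416.75/0.284 = 1467.4 kg/h and vapour = 199.57 kg/h.
The evaporator receives (1−α)·1667 of feed at 0.709 water and removes 0.387 of that water:
0.387×0.709×(1−α)×1667 = 199.57
(1−α) = 199.57/457.4 = 0.4363;  α = 0.5637.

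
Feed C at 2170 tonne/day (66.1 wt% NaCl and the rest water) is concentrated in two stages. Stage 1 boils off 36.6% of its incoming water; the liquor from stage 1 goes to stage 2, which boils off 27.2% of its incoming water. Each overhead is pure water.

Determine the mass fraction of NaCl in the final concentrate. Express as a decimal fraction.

water in feed = 2170×0.339 = 735.63 tonne/day.
After stage 1: water left = (1−0.366)×735.63 = 466.39; stream total = 1900.8 tonne/day.
After stage 2: water left = (1−0.272)×466.39 = 339.53; final concentrate = 1773.9 tonne/day.
NaCl fraction = 1434.4/1773.9 = 0.809.

0.809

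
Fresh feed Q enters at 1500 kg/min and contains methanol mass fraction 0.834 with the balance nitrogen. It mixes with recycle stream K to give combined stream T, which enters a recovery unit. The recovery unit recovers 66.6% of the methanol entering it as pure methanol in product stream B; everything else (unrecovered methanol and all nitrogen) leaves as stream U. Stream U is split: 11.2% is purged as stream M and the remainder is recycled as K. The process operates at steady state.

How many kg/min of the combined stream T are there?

nitrogen enters only via Q and leaves only via the purge: 1500×0.166 = 0.112×(nitrogen in U), and the recovery unit passes all nitrogen, so nitrogen in T = nitrogen in U = 2223.2 kg/min.
methanol in T: m_A = 1500×0.834 + (1−0.112)·(1−0.666)·m_A, so m_A = 1251/0.7034 = 1778.5 kg/min.
T = 1778.5 + 2223.2 = 4001.7 kg/min.

4002 kg/min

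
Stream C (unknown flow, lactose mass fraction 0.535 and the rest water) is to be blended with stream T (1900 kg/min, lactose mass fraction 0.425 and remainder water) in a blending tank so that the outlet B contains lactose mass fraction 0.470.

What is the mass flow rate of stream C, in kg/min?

Let C be the unknown flow. Total out = 1900 + C.
lactose balance: 807.5 + 0.535·C = 0.470·(1900 + C)
(0.535 − 0.470)·C = 0.470×1900 − 807.5 = 85.5
C = 85.5 / 0.065 = 1315.4 kg/min

1315 kg/min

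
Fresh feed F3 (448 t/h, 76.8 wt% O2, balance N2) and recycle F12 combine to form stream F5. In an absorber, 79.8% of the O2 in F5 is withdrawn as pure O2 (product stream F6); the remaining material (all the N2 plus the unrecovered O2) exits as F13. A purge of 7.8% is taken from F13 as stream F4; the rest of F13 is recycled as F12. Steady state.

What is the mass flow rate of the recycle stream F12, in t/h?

1307 t/h

N2 enters only via F3 and leaves only via the purge: 448×0.232 = 0.078×(N2 in F13), and the absorber passes all N2, so N2 in F5 = N2 in F13 = 1332.5 t/h.
O2 in F5: m_A = 448×0.768 + (1−0.078)·(1−0.798)·m_A, so m_A = 344.06/0.8138 = 422.81 t/h.
F13 = (1−0.798)×422.81 + 1332.5 = 1417.9 t/h.
Recycle F12 = (1−0.078)×1417.9 = 1307.3 t/h.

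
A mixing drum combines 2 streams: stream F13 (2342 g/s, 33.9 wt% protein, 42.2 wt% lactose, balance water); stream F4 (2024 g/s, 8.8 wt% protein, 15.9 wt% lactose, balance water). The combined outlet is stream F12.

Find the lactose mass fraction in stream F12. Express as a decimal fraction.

Total flow out = 2342 + 2024 = 4366 g/s.
lactose in = 2342×0.422 + 2024×0.159 = 1310.1 g/s.
lactose mass fraction in F12 = 1310.1/4366 = 0.300.

0.300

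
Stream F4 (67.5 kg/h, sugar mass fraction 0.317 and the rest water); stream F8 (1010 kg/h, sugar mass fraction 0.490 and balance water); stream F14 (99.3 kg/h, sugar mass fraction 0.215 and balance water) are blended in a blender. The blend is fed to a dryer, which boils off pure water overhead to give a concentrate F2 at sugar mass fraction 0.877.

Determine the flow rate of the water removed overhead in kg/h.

sugar entering = 67.5×0.317 + 1010×0.490 + 99.3×0.215 = 537.65 kg/h.
All sugar reports to F2, so F2 = 537.65/0.877 = 613.05 kg/h.
Total feed = 1176.8 kg/h; overhead = 1176.8 − 613.05 = 563.75 kg/h.

563.7 kg/h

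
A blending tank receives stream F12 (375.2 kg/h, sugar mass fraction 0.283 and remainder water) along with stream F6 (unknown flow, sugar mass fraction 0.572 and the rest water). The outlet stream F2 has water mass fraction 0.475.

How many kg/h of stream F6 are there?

1932 kg/h

Let F6 be the unknown flow. Total out = 375.2 + F6.
water balance: 269.02 + 0.428·F6 = 0.475·(375.2 + F6)
(0.428 − 0.475)·F6 = 0.475×375.2 − 269.02 = -90.798
F6 = -90.798 / -0.047 = 1931.9 kg/h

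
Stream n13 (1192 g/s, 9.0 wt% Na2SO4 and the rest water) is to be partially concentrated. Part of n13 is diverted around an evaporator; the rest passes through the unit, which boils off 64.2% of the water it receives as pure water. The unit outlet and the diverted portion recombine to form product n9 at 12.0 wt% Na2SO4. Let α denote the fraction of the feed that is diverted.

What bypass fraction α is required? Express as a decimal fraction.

All 1192×0.090 = 107.28 g/s of Na2SO4 reaches n9, so n9 = 107.28/0.120 = 894 g/s and vapour = 298 g/s.
The evaporator receives (1−α)·1192 of feed at 0.910 water and removes 0.642 of that water:
0.642×0.910×(1−α)×1192 = 298
(1−α) = 298/696.39 = 0.4279;  α = 0.5721.

0.572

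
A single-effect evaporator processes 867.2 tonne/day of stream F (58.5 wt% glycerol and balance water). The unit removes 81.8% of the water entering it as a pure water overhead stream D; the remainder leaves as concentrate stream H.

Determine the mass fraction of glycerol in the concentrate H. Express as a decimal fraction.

0.886

glycerol is not removed: 867.2×0.585 = 507.31 tonne/day of glycerol enters H.
water entering = 867.2×0.415 = 359.89 tonne/day; overhead removed = 0.818×359.89 = 294.39 tonne/day.
Concentrate = 867.2 − 294.39 = 572.81 tonne/day.
Mass fraction = 507.31/572.81 = 0.886.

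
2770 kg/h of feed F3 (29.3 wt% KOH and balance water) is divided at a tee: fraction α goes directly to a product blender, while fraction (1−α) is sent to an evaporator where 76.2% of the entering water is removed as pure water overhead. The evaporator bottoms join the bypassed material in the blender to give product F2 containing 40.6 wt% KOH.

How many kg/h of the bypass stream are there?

1339 kg/h

All 2770×0.293 = 811.61 kg/h of KOH reaches F2, so F2 = 811.61/0.406 = 1999 kg/h and vapour = 770.96 kg/h.
The evaporator receives (1−α)·2770 of feed at 0.707 water and removes 0.762 of that water:
0.762×0.707×(1−α)×2770 = 770.96
(1−α) = 770.96/1492.3 = 0.5166;  α = 0.4834.
Bypass flow = 0.4834×2770 = 1338.9 kg/h.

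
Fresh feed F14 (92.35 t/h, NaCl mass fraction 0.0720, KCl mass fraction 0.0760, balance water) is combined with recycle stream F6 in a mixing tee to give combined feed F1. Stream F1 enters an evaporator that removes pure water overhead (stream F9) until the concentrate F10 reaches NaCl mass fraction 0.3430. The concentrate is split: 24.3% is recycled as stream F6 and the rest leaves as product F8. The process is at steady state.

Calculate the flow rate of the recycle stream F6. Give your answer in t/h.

6.223 t/h

Overall NaCl balance (none leaves overhead): NaCl in fresh feed = NaCl in product, i.e. 92.35×0.072 = (1−0.243)·F10·0.343.
F10 = 6.6492/(0.343×0.757) = 25.608 t/h.
Recycle F6 = 0.243×25.608 = 6.2228 t/h.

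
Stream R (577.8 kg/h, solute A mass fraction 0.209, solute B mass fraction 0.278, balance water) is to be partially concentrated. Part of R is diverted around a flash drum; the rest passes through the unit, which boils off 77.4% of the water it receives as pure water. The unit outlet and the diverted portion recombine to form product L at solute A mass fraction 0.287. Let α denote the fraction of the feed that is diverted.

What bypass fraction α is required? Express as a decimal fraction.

0.316

All 577.8×0.209 = 120.76 kg/h of solute A reaches L, so L = 120.76/0.287 = 420.77 kg/h and vapour = 157.03 kg/h.
The evaporator receives (1−α)·577.8 of feed at 0.513 water and removes 0.774 of that water:
0.774×0.513×(1−α)×577.8 = 157.03
(1−α) = 157.03/229.42 = 0.6845;  α = 0.3155.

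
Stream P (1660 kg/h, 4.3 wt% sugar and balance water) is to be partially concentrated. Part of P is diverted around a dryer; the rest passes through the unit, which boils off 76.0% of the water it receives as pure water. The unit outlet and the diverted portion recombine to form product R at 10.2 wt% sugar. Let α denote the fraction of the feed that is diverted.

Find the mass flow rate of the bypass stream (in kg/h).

All 1660×0.043 = 71.38 kg/h of sugar reaches R, so R = 71.38/0.102 = 699.8 kg/h and vapour = 960.2 kg/h.
The evaporator receives (1−α)·1660 of feed at 0.957 water and removes 0.760 of that water:
0.760×0.957×(1−α)×1660 = 960.2
(1−α) = 960.2/1207.4 = 0.7953;  α = 0.2047.
Bypass flow = 0.2047×1660 = 339.82 kg/h.

339.8 kg/h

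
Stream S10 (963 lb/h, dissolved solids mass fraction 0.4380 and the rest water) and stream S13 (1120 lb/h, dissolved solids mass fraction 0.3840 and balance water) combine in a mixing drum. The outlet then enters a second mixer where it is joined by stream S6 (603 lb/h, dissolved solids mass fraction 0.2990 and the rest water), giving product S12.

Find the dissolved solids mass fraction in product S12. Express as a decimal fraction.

Overall, product flow = 2686 lb/h.
dissolved solids in = 963×0.438 + 1120×0.384 + 603×0.299 = 1032.2 lb/h.
dissolved solids fraction in S12 = 0.3843.

0.3843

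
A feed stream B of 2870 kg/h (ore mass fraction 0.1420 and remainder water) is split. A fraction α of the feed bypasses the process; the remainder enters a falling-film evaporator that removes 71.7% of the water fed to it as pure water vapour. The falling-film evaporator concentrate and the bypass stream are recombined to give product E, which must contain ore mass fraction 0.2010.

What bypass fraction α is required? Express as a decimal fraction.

0.523

All 2870×0.142 = 407.54 kg/h of ore reaches E, so E = 407.54/0.201 = 2027.6 kg/h and vapour = 842.44 kg/h.
The evaporator receives (1−α)·2870 of feed at 0.858 water and removes 0.717 of that water:
0.717×0.858×(1−α)×2870 = 842.44
(1−α) = 842.44/1765.6 = 0.4771;  α = 0.5229.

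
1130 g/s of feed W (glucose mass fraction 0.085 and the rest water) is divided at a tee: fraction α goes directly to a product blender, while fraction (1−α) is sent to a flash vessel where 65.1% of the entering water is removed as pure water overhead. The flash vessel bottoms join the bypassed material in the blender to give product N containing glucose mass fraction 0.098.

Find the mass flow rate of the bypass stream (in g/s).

All 1130×0.085 = 96.05 g/s of glucose reaches N, so N = 96.05/0.098 = 980.1 g/s and vapour = 149.9 g/s.
The evaporator receives (1−α)·1130 of feed at 0.915 water and removes 0.651 of that water:
0.651×0.915×(1−α)×1130 = 149.9
(1−α) = 149.9/673.1 = 0.2227;  α = 0.7773.
Bypass flow = 0.7773×1130 = 878.35 g/s.

878.4 g/s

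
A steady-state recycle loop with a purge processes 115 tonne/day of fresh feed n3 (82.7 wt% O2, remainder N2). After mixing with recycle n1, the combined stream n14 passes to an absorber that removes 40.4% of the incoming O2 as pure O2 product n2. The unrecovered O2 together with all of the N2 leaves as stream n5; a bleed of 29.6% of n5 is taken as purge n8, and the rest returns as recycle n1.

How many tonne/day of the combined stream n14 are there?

N2 enters only via n3 and leaves only via the purge: 115×0.173 = 0.296×(N2 in n5), and the absorber passes all N2, so N2 in n14 = N2 in n5 = 67.213 tonne/day.
O2 in n14: m_A = 115×0.827 + (1−0.296)·(1−0.404)·m_A, so m_A = 95.105/0.5804 = 163.86 tonne/day.
n14 = 163.86 + 67.213 = 231.07 tonne/day.

231.1 tonne/day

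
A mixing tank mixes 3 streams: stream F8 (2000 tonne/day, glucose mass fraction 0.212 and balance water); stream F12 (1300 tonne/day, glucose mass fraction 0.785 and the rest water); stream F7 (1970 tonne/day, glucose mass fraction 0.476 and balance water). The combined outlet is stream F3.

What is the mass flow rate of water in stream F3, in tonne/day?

water out = water in = 2000×0.788 + 1300×0.215 + 1970×0.524 = 2887.8 tonne/day.

2888 tonne/day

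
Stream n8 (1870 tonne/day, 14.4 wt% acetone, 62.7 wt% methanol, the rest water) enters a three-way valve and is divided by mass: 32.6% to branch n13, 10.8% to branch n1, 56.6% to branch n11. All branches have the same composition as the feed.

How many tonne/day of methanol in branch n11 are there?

663.6 tonne/day

Branch n11 total = 0.566×1870 = 1058.4 tonne/day.
methanol in n11 = 0.627×1058.4 = 663.63 tonne/day.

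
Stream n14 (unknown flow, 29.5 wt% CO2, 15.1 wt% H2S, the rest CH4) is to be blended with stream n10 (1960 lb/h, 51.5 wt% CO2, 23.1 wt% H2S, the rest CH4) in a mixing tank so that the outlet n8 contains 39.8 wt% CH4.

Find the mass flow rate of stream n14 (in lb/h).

1809 lb/h

Let n14 be the unknown flow. Total out = 1960 + n14.
CH4 balance: 497.84 + 0.554·n14 = 0.398·(1960 + n14)
(0.554 − 0.398)·n14 = 0.398×1960 − 497.84 = 282.24
n14 = 282.24 / 0.156 = 1809.2 lb/h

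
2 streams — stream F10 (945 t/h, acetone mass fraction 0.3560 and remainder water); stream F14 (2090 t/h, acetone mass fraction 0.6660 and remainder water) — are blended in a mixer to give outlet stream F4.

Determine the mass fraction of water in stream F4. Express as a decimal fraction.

0.4305

Total flow out = 945 + 2090 = 3035 t/h.
water in = 945×0.644 + 2090×0.334 = 1306.6 t/h.
water mass fraction in F4 = 1306.6/3035 = 0.4305.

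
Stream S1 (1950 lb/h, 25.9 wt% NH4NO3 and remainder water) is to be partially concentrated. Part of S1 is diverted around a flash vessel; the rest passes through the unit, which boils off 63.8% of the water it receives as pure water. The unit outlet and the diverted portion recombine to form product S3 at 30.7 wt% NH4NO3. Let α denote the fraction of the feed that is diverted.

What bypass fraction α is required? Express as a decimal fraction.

0.669

All 1950×0.259 = 505.05 lb/h of NH4NO3 reaches S3, so S3 = 505.05/0.307 = 1645.1 lb/h and vapour = 304.89 lb/h.
The evaporator receives (1−α)·1950 of feed at 0.741 water and removes 0.638 of that water:
0.638×0.741×(1−α)×1950 = 304.89
(1−α) = 304.89/921.88 = 0.3307;  α = 0.6693.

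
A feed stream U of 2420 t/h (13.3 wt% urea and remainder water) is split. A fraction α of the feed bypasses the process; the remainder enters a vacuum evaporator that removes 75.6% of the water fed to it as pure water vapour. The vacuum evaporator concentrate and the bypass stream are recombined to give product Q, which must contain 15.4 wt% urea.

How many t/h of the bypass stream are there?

All 2420×0.133 = 321.86 t/h of urea reaches Q, so Q = 321.86/0.154 = 2090 t/h and vapour = 330 t/h.
The evaporator receives (1−α)·2420 of feed at 0.867 water and removes 0.756 of that water:
0.756×0.867×(1−α)×2420 = 330
(1−α) = 330/1586.2 = 0.2080;  α = 0.7920.
Bypass flow = 0.7920×2420 = 1916.5 t/h.

1917 t/h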